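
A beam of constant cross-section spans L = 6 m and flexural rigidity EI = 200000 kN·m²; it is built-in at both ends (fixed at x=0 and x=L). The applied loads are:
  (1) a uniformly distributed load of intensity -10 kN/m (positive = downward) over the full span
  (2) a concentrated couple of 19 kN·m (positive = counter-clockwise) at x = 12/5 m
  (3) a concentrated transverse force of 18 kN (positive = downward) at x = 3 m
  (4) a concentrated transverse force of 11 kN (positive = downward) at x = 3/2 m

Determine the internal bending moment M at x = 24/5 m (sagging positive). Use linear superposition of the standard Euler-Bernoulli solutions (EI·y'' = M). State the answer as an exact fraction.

M(24/5) = -7693/4000 kN·m

Load 1 — uniform load w=-10 kN/m over full span:
  M_1 = wLx/2 - wL²/12 - wx²/2 = (-10)·6·(24/5)/2 - (-10)·6²/12 - (-10)·(24/5)²/2 = 6/5 kN·m
Load 2 — applied couple M₀=19 kN·m at a=12/5 m (b=L-a=18/5):
  M_2 = R_Ax - M_A - M₀  [x>a] with R_A=114/25, M_A=57/25 = (114/25)·(24/5) - (57/25) - 19 = 76/125 kN·m
Load 3 — point force P=18 kN at a=3 m (b=L-a=3):
  M_3 = Pa²(a+3b)(L-x)/L³ - Pa²b/L²  [x>a] = 18·3²·(3+3·3)·(6-(24/5))/6³ - 18·3²·3/6² = -27/10 kN·m
Load 4 — point force P=11 kN at a=3/2 m (b=L-a=9/2):
  M_4 = Pa²(a+3b)(L-x)/L³ - Pa²b/L²  [x>a] = 11·(3/2)²·((3/2)+3·(9/2))·(6-(24/5))/6³ - 11·(3/2)²·(9/2)/6² = -33/32 kN·m
Superposition: M = Σ M_i = -7693/4000 kN·m ≈ -1.923250 kN·m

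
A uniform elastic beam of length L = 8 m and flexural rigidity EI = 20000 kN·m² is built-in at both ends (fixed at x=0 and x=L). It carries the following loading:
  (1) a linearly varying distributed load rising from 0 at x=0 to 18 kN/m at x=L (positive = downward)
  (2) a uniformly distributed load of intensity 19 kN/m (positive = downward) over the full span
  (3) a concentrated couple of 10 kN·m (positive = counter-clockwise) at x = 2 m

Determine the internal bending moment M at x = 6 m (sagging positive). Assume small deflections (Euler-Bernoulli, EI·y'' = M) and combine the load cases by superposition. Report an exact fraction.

M(6) = 5563/240 kN·m

Load 1 — triangular load w₀=18 kN/m (0→w₀ over full span):
  M_1 = 3w₀Lx/20 - w₀L²/30 - w₀x³/(6L) = 3·18·8·6/20 - 18·8²/30 - 18·6³/(6·8) = 51/5 kN·m
Load 2 — uniform load w=19 kN/m over full span:
  M_2 = wLx/2 - wL²/12 - wx²/2 = 19·8·6/2 - 19·8²/12 - 19·6²/2 = 38/3 kN·m
Load 3 — applied couple M₀=10 kN·m at a=2 m (b=L-a=6):
  M_3 = R_Ax - M_A - M₀  [x>a] with R_A=45/32, M_A=-15/8 = (45/32)·6 - (-15/8) - 10 = 5/16 kN·m
Superposition: M = Σ M_i = 5563/240 kN·m ≈ 23.179167 kN·m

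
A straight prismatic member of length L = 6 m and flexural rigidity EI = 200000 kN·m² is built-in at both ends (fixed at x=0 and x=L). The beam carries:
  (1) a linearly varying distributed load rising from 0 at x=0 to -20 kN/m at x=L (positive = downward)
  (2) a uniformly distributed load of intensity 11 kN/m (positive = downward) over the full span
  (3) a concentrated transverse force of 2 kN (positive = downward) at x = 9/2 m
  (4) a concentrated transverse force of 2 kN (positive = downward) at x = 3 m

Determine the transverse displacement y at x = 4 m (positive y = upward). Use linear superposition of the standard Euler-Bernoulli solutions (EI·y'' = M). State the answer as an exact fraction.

y(4) = -67/3600000 m

Load 1 — triangular load w₀=-20 kN/m (0→w₀ over full span):
  y_1 = -w₀x²(L-x)²(x+2L)/(120LEI) = -(-20)·4²·(6-4)²·(4+2·6)/(120·6·200000) = 4/28125 m
Load 2 — uniform load w=11 kN/m over full span:
  y_2 = -wx²(L-x)²/(24EI) = -11·4²·(6-4)²/(24·200000) = -11/75000 m
Load 3 — point force P=2 kN at a=9/2 m (b=L-a=3/2):
  y_3 = -Pb²x²(3aL-(3a+b)x)/(6L³EI)  [x≤a] = -2·(3/2)²·4²·(3·(9/2)·6-(3·(9/2)+(3/2))·4)/(6·6³·200000) = -7/1200000 m
Load 4 — point force P=2 kN at a=3 m (b=L-a=3):
  y_4 = -Pa²(L-x)²(3bL-(3b+a)(L-x))/(6L³EI)  [x>a] = -2·3²·(6-4)²·(3·3·6-(3·3+3)·(6-4))/(6·6³·200000) = -1/120000 m
Superposition: y = Σ y_i = -67/3600000 m ≈ -0.000019 m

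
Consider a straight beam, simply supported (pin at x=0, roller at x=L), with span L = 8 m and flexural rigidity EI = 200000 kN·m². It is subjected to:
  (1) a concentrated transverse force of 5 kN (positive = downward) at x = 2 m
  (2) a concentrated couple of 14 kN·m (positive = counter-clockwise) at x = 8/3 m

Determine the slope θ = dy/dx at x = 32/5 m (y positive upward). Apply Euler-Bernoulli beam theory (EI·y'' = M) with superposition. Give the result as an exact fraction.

Load 1 — point force P=5 kN at a=2 m (b=L-a=6):
  θ_1 = -Pa(2L²-6Lx+3x²+a²)/(6LEI)  [x>a] = -5·2·(2·8²-6·8·(32/5)+3·(32/5)²+2²)/(6·8·200000) = 109/2000000 rad
Load 2 — applied couple M₀=14 kN·m at a=8/3 m (b=L-a=16/3):
  θ_2 = (M₀x²/(2L)-M₀(x-a)+C₁)/EI  [x>a] with C₁=M₀(3b²-L²)/(6L)=56/9 = (14·(32/5)²/(2·8)-14·((32/5)-(8/3))+(56/9))/200000 = -287/5625000 rad
Superposition: θ = Σ θ_i = 313/90000000 rad ≈ 0.000003 rad

θ(32/5) = 313/90000000 rad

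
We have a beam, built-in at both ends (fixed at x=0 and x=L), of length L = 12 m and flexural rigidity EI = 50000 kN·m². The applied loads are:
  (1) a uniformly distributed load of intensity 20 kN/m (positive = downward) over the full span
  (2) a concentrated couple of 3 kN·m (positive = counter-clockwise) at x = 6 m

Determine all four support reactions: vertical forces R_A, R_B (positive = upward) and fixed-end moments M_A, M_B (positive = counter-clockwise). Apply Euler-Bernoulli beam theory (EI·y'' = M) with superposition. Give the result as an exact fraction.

Load 1 — uniform load w=20 kN/m over full span:
  R_A = wL/2 = 20·12/2 = 120 kN
  M_A = wL²/12 = 20·12²/12 = 240 kN·m
  R_B = wL/2 = 20·12/2 = 120 kN
  M_B = -wL²/12 = -20·12²/12 = -240 kN·m
Load 2 — applied couple M₀=3 kN·m at a=6 m (b=L-a=6):
  R_A = 6M₀ab/L³ = 6·3·6·6/12³ = 3/8 kN
  M_A = M₀b(2a-b)/L² = 3·6·(2·6-6)/12² = 3/4 kN·m
  R_B = -6M₀ab/L³ = -6·3·6·6/12³ = -3/8 kN
  M_B = M₀a(2b-a)/L² = 3·6·(2·6-6)/12² = 3/4 kN·m
Superposition: R_A = 963/8 kN, M_A = 963/4 kN·m, R_B = 957/8 kN, M_B = -957/4 kN·m

R_A = 963/8 kN, M_A = 963/4 kN·m, R_B = 957/8 kN, M_B = -957/4 kN·m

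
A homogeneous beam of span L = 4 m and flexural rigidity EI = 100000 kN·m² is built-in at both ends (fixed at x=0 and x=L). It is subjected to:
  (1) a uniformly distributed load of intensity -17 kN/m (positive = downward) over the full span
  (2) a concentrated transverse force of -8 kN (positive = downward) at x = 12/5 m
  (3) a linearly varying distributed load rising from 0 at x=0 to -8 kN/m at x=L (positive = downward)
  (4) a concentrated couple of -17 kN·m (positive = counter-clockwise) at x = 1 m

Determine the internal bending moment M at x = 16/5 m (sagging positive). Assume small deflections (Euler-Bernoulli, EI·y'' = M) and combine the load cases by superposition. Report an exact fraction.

Load 1 — uniform load w=-17 kN/m over full span:
  M_1 = wLx/2 - wL²/12 - wx²/2 = (-17)·4·(16/5)/2 - (-17)·4²/12 - (-17)·(16/5)²/2 = 68/75 kN·m
Load 2 — point force P=-8 kN at a=12/5 m (b=L-a=8/5):
  M_2 = Pa²(a+3b)(L-x)/L³ - Pa²b/L²  [x>a] = (-8)·(12/5)²·((12/5)+3·(8/5))·(4-(16/5))/4³ - (-8)·(12/5)²·(8/5)/4² = 288/625 kN·m
Load 3 — triangular load w₀=-8 kN/m (0→w₀ over full span):
  M_3 = 3w₀Lx/20 - w₀L²/30 - w₀x³/(6L) = 3·(-8)·4·(16/5)/20 - (-8)·4²/30 - (-8)·(16/5)³/(6·4) = -64/375 kN·m
Load 4 — applied couple M₀=-17 kN·m at a=1 m (b=L-a=3):
  M_4 = R_Ax - M_A - M₀  [x>a] with R_A=-153/32, M_A=51/16 = (-153/32)·(16/5) - (51/16) - (-17) = -119/80 kN·m
Superposition: M = Σ M_i = -2907/10000 kN·m ≈ -0.290700 kN·m

M(16/5) = -2907/10000 kN·m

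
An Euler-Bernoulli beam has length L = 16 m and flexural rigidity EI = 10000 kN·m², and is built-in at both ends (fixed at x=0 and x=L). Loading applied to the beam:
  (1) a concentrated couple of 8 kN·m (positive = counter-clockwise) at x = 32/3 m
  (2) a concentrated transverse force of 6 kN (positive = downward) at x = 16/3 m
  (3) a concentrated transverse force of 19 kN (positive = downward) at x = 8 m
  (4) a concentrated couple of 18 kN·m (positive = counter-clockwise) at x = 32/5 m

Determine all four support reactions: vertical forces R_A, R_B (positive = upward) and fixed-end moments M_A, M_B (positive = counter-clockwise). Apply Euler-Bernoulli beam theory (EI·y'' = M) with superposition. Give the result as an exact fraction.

R_A = 3652/225 kN, M_A = 12836/225 kN·m, R_B = 1973/225 kN, M_B = -8854/225 kN·m

Load 1 — applied couple M₀=8 kN·m at a=32/3 m (b=L-a=16/3):
  R_A = 6M₀ab/L³ = 6·8·(32/3)·(16/3)/16³ = 2/3 kN
  M_A = M₀b(2a-b)/L² = 8·(16/3)·(2·(32/3)-(16/3))/16² = 8/3 kN·m
  R_B = -6M₀ab/L³ = -6·8·(32/3)·(16/3)/16³ = -2/3 kN
  M_B = M₀a(2b-a)/L² = 8·(32/3)·(2·(16/3)-(32/3))/16² = 0 kN·m
Load 2 — point force P=6 kN at a=16/3 m (b=L-a=32/3):
  R_A = Pb²(3a+b)/L³ = 6·(32/3)²·(3·(16/3)+(32/3))/16³ = 40/9 kN
  M_A = Pab²/L² = 6·(16/3)·(32/3)²/16² = 128/9 kN·m
  R_B = Pa²(a+3b)/L³ = 6·(16/3)²·((16/3)+3·(32/3))/16³ = 14/9 kN
  M_B = -Pa²b/L² = -6·(16/3)²·(32/3)/16² = -64/9 kN·m
Load 3 — point force P=19 kN at a=8 m (b=L-a=8):
  R_A = Pb²(3a+b)/L³ = 19·8²·(3·8+8)/16³ = 19/2 kN
  M_A = Pab²/L² = 19·8·8²/16² = 38 kN·m
  R_B = Pa²(a+3b)/L³ = 19·8²·(8+3·8)/16³ = 19/2 kN
  M_B = -Pa²b/L² = -19·8²·8/16² = -38 kN·m
Load 4 — applied couple M₀=18 kN·m at a=32/5 m (b=L-a=48/5):
  R_A = 6M₀ab/L³ = 6·18·(32/5)·(48/5)/16³ = 81/50 kN
  M_A = M₀b(2a-b)/L² = 18·(48/5)·(2·(32/5)-(48/5))/16² = 54/25 kN·m
  R_B = -6M₀ab/L³ = -6·18·(32/5)·(48/5)/16³ = -81/50 kN
  M_B = M₀a(2b-a)/L² = 18·(32/5)·(2·(48/5)-(32/5))/16² = 144/25 kN·m
Superposition: R_A = 3652/225 kN, M_A = 12836/225 kN·m, R_B = 1973/225 kN, M_B = -8854/225 kN·m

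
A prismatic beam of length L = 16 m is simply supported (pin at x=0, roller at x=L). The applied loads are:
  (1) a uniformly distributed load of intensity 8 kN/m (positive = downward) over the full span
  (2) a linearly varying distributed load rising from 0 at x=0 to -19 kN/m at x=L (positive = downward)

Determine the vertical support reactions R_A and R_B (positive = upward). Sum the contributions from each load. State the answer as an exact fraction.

Load 1 — uniform load w=8 kN/m over full span:
  R_A = wL/2 = 8·16/2 = 64 kN
  R_B = wL/2 = 8·16/2 = 64 kN
Load 2 — triangular load w₀=-19 kN/m (0→w₀ over full span):
  R_A = w₀L/6 = (-19)·16/6 = -152/3 kN
  R_B = w₀L/3 = (-19)·16/3 = -304/3 kN
Superposition: R_A = 40/3 kN, R_B = -112/3 kN

R_A = 40/3 kN, R_B = -112/3 kN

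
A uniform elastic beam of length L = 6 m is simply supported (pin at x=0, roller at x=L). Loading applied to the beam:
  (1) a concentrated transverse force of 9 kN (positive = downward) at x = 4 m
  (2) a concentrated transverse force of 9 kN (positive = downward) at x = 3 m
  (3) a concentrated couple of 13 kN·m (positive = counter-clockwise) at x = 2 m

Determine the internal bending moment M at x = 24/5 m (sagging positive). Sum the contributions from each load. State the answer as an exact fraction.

Load 1 — point force P=9 kN at a=4 m (b=L-a=2):
  M_1 = Pa(L-x)/L  [x>a] = 9·4·(6-(24/5))/6 = 36/5 kN·m
Load 2 — point force P=9 kN at a=3 m (b=L-a=3):
  M_2 = Pa(L-x)/L  [x>a] = 9·3·(6-(24/5))/6 = 27/5 kN·m
Load 3 — applied couple M₀=13 kN·m at a=2 m (b=L-a=4):
  M_3 = M₀x/L - M₀  [x>a] = 13·(24/5)/6 - 13 = -13/5 kN·m
Superposition: M = Σ M_i = 10 kN·m ≈ 10.000000 kN·m

M(24/5) = 10 kN·m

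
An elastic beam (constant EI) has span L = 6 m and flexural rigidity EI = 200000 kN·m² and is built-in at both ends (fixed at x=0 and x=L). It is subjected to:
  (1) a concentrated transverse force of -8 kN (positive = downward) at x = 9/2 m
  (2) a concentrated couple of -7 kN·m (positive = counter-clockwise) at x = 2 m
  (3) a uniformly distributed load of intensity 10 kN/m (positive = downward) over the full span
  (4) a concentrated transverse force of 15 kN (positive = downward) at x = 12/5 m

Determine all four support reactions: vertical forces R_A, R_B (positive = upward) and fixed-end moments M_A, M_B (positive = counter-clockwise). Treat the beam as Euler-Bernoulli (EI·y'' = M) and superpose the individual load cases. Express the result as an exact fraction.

Load 1 — point force P=-8 kN at a=9/2 m (b=L-a=3/2):
  R_A = Pb²(3a+b)/L³ = (-8)·(3/2)²·(3·(9/2)+(3/2))/6³ = -5/4 kN
  M_A = Pab²/L² = (-8)·(9/2)·(3/2)²/6² = -9/4 kN·m
  R_B = Pa²(a+3b)/L³ = (-8)·(9/2)²·((9/2)+3·(3/2))/6³ = -27/4 kN
  M_B = -Pa²b/L² = -(-8)·(9/2)²·(3/2)/6² = 27/4 kN·m
Load 2 — applied couple M₀=-7 kN·m at a=2 m (b=L-a=4):
  R_A = 6M₀ab/L³ = 6·(-7)·2·4/6³ = -14/9 kN
  M_A = M₀b(2a-b)/L² = (-7)·4·(2·2-4)/6² = 0 kN·m
  R_B = -6M₀ab/L³ = -6·(-7)·2·4/6³ = 14/9 kN
  M_B = M₀a(2b-a)/L² = (-7)·2·(2·4-2)/6² = -7/3 kN·m
Load 3 — uniform load w=10 kN/m over full span:
  R_A = wL/2 = 10·6/2 = 30 kN
  M_A = wL²/12 = 10·6²/12 = 30 kN·m
  R_B = wL/2 = 10·6/2 = 30 kN
  M_B = -wL²/12 = -10·6²/12 = -30 kN·m
Load 4 — point force P=15 kN at a=12/5 m (b=L-a=18/5):
  R_A = Pb²(3a+b)/L³ = 15·(18/5)²·(3·(12/5)+(18/5))/6³ = 243/25 kN
  M_A = Pab²/L² = 15·(12/5)·(18/5)²/6² = 324/25 kN·m
  R_B = Pa²(a+3b)/L³ = 15·(12/5)²·((12/5)+3·(18/5))/6³ = 132/25 kN
  M_B = -Pa²b/L² = -15·(12/5)²·(18/5)/6² = -216/25 kN·m
Superposition: R_A = 33223/900 kN, M_A = 4071/100 kN·m, R_B = 27077/900 kN, M_B = -10267/300 kN·m

R_A = 33223/900 kN, M_A = 4071/100 kN·m, R_B = 27077/900 kN, M_B = -10267/300 kN·m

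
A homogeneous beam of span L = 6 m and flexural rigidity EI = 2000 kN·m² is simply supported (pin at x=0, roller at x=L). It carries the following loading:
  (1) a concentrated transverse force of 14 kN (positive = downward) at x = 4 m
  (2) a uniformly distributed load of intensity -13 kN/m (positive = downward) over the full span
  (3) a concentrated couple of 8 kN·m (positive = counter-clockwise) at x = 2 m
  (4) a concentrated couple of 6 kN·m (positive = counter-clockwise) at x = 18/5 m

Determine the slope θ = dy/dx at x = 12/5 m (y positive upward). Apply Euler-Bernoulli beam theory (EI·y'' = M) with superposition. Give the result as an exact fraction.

θ(12/5) = 29531/2250000 rad

Load 1 — point force P=14 kN at a=4 m (b=L-a=2):
  θ_1 = -Pb(L²-b²-3x²)/(6LEI)  [x≤a] = -14·2·(6²-2²-3·(12/5)²)/(6·6·2000) = -161/28125 rad
Load 2 — uniform load w=-13 kN/m over full span:
  θ_2 = -w(L³-6Lx²+4x³)/(24EI) = -(-13)·(6³-6·6·(12/5)²+4·(12/5)³)/(24·2000) = 4329/250000 rad
Load 3 — applied couple M₀=8 kN·m at a=2 m (b=L-a=4):
  θ_3 = (M₀x²/(2L)-M₀(x-a)+C₁)/EI  [x>a] with C₁=M₀(3b²-L²)/(6L)=8/3 = (8·(12/5)²/(2·6)-8·((12/5)-2)+(8/3))/2000 = 31/18750 rad
Load 4 — applied couple M₀=6 kN·m at a=18/5 m (b=L-a=12/5):
  θ_4 = (M₀x²/(2L)+C₁)/EI  [x≤a] with C₁=M₀(3b²-L²)/(6L)=-78/25 = (6·(12/5)²/(2·6)+(-78/25))/2000 = -3/25000 rad
Superposition: θ = Σ θ_i = 29531/2250000 rad ≈ 0.013125 rad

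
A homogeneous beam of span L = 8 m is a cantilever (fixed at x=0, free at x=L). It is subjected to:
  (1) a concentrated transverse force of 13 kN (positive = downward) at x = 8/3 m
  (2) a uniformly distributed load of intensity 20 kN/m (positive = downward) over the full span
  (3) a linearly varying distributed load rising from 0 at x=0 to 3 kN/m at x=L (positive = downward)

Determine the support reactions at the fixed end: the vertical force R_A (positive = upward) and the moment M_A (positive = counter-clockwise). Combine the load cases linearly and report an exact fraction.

R_A = 185 kN, M_A = 2216/3 kN·m

Load 1 — point force P=13 kN at a=8/3 m (b=L-a=16/3):
  R_A = P = 13 kN
  M_A = Pa = 13·(8/3) = 104/3 kN·m
Load 2 — uniform load w=20 kN/m over full span:
  R_A = wL = 20·8 = 160 kN
  M_A = wL²/2 = 20·8²/2 = 640 kN·m
Load 3 — triangular load w₀=3 kN/m (0→w₀ over full span):
  R_A = w₀L/2 = 3·8/2 = 12 kN
  M_A = w₀L²/3 = 3·8²/3 = 64 kN·m
Superposition: R_A = 185 kN, M_A = 2216/3 kN·m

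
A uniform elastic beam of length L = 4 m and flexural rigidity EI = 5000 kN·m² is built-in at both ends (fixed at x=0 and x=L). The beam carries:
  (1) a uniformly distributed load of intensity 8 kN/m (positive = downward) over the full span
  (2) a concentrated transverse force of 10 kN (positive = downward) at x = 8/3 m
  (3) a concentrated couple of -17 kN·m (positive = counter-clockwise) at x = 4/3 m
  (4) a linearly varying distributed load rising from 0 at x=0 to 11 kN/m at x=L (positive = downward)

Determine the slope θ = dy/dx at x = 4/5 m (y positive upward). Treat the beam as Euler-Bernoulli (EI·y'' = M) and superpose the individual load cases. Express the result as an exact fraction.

Load 1 — uniform load w=8 kN/m over full span:
  θ_1 = -wx(L-x)(L-2x)/(12EI) = -8·(4/5)·(4-(4/5))·(4-2·(4/5))/(12·5000) = -64/78125 rad
Load 2 — point force P=10 kN at a=8/3 m (b=L-a=4/3):
  θ_2 = -Pb²x(2aL-(3a+b)x)/(2L³EI)  [x≤a] = -10·(4/3)²·(4/5)·(2·(8/3)·4-(3·(8/3)+(4/3))·(4/5))/(2·4³·5000) = -26/84375 rad
Load 3 — applied couple M₀=-17 kN·m at a=4/3 m (b=L-a=8/3):
  θ_3 = (R_Ax²/2 - M_Ax)/EI  [x≤a] with R_A=-17/3, M_A=0 = ((-17/3)·(4/5)²/2 - 0·(4/5))/5000 = -17/46875 rad
Load 4 — triangular load w₀=11 kN/m (0→w₀ over full span):
  θ_4 = -w₀(2x(L-x)(L-2x)(x+2L)+x²(L-x)²)/(120LEI) = -11·(2·(4/5)·(4-(4/5))·(4-2·(4/5))·((4/5)+2·4)+(4/5)²·(4-(4/5))²)/(120·4·5000) = -616/1171875 rad
Superposition: θ = Σ θ_i = -21259/10546875 rad ≈ -0.002016 rad

θ(4/5) = -21259/10546875 rad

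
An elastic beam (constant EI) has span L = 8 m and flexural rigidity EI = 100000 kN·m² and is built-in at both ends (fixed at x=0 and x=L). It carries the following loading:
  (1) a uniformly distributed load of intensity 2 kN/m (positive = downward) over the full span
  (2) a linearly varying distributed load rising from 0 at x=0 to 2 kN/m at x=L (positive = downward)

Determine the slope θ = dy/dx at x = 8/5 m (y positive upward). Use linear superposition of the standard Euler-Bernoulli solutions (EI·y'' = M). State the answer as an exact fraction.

Load 1 — uniform load w=2 kN/m over full span:
  θ_1 = -wx(L-x)(L-2x)/(12EI) = -2·(8/5)·(8-(8/5))·(8-2·(8/5))/(12·100000) = -32/390625 rad
Load 2 — triangular load w₀=2 kN/m (0→w₀ over full span):
  θ_2 = -w₀(2x(L-x)(L-2x)(x+2L)+x²(L-x)²)/(120LEI) = -2·(2·(8/5)·(8-(8/5))·(8-2·(8/5))·((8/5)+2·8)+(8/5)²·(8-(8/5))²)/(120·8·100000) = -224/5859375 rad
Superposition: θ = Σ θ_i = -704/5859375 rad ≈ -0.000120 rad

θ(8/5) = -704/5859375 rad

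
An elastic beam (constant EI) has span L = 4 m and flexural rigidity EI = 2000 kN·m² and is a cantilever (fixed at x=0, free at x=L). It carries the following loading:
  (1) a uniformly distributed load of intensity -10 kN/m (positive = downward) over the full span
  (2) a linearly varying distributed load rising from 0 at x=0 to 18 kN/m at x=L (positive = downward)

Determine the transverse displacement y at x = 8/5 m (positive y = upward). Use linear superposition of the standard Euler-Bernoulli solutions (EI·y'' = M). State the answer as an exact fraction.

y(8/5) = -20384/1953125 m

Load 1 — uniform load w=-10 kN/m over full span:
  y_1 = -wx²(x²-4Lx+6L²)/(24EI) = -(-10)·(8/5)²·((8/5)²-4·4·(8/5)+6·4²)/(24·2000) = 608/15625 m
Load 2 — triangular load w₀=18 kN/m (0→w₀ over full span):
  y_2 = (w₀Lx³/12-w₀L²x²/6-w₀x⁵/(120L))/EI = (18·4·(8/5)³/12-18·4²·(8/5)²/6-18·(8/5)⁵/(120·4))/2000 = -96384/1953125 m
Superposition: y = Σ y_i = -20384/1953125 m ≈ -0.010437 m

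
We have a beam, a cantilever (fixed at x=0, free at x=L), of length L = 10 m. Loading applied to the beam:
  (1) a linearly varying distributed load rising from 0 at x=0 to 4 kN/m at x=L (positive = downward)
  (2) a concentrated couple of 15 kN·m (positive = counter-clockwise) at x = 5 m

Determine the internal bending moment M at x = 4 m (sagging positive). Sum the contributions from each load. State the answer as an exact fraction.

Load 1 — triangular load w₀=4 kN/m (0→w₀ over full span):
  M_1 = w₀Lx/2 - w₀L²/3 - w₀x³/(6L) = 4·10·4/2 - 4·10²/3 - 4·4³/(6·10) = -288/5 kN·m
Load 2 — applied couple M₀=15 kN·m at a=5 m (b=L-a=5):
  M_2 = M₀  [x≤a] = 15 = 15 kN·m
Superposition: M = Σ M_i = -213/5 kN·m ≈ -42.600000 kN·m

M(4) = -213/5 kN·m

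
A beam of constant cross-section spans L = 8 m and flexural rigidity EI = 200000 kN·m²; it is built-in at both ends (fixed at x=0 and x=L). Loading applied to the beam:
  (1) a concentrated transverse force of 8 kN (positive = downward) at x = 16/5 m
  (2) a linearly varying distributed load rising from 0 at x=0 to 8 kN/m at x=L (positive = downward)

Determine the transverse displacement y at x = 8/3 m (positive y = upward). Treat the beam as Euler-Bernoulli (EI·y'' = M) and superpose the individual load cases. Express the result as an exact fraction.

Load 1 — point force P=8 kN at a=16/5 m (b=L-a=24/5):
  y_1 = -Pb²x²(3aL-(3a+b)x)/(6L³EI)  [x≤a] = -8·(24/5)²·(8/3)²·(3·(16/5)·8-(3·(16/5)+(24/5))·(8/3))/(6·8³·200000) = -32/390625 m
Load 2 — triangular load w₀=8 kN/m (0→w₀ over full span):
  y_2 = -w₀x²(L-x)²(x+2L)/(120LEI) = -8·(8/3)²·(8-(8/3))²·((8/3)+2·8)/(120·8·200000) = -1792/11390625 m
Superposition: y = Σ y_i = -68128/284765625 m ≈ -0.000239 m

y(8/3) = -68128/284765625 m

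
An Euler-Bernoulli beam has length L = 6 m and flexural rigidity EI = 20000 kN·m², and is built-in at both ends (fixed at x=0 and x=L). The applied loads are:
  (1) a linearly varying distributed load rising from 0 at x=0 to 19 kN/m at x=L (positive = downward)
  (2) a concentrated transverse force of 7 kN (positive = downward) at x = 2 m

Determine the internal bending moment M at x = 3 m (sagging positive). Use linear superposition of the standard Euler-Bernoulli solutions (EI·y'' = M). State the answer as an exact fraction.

Load 1 — triangular load w₀=19 kN/m (0→w₀ over full span):
  M_1 = 3w₀Lx/20 - w₀L²/30 - w₀x³/(6L) = 3·19·6·3/20 - 19·6²/30 - 19·3³/(6·6) = 57/4 kN·m
Load 2 — point force P=7 kN at a=2 m (b=L-a=4):
  M_2 = Pa²(a+3b)(L-x)/L³ - Pa²b/L²  [x>a] = 7·2²·(2+3·4)·(6-3)/6³ - 7·2²·4/6² = 7/3 kN·m
Superposition: M = Σ M_i = 199/12 kN·m ≈ 16.583333 kN·m

M(3) = 199/12 kN·m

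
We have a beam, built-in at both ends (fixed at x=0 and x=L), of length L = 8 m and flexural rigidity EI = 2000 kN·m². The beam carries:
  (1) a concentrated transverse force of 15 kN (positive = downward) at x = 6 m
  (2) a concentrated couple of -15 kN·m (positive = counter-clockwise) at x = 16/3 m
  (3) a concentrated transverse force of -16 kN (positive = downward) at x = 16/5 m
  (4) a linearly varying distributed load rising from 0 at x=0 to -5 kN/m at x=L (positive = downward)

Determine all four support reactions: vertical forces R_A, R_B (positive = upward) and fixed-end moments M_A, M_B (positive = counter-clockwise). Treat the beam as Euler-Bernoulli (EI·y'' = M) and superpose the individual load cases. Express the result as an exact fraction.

R_A = -66097/4000 kN, M_A = -85421/3000 kN·m, R_B = -17903/4000 kN, M_B = 11413/1000 kN·m

Load 1 — point force P=15 kN at a=6 m (b=L-a=2):
  R_A = Pb²(3a+b)/L³ = 15·2²·(3·6+2)/8³ = 75/32 kN
  M_A = Pab²/L² = 15·6·2²/8² = 45/8 kN·m
  R_B = Pa²(a+3b)/L³ = 15·6²·(6+3·2)/8³ = 405/32 kN
  M_B = -Pa²b/L² = -15·6²·2/8² = -135/8 kN·m
Load 2 — applied couple M₀=-15 kN·m at a=16/3 m (b=L-a=8/3):
  R_A = 6M₀ab/L³ = 6·(-15)·(16/3)·(8/3)/8³ = -5/2 kN
  M_A = M₀b(2a-b)/L² = (-15)·(8/3)·(2·(16/3)-(8/3))/8² = -5 kN·m
  R_B = -6M₀ab/L³ = -6·(-15)·(16/3)·(8/3)/8³ = 5/2 kN
  M_B = M₀a(2b-a)/L² = (-15)·(16/3)·(2·(8/3)-(16/3))/8² = 0 kN·m
Load 3 — point force P=-16 kN at a=16/5 m (b=L-a=24/5):
  R_A = Pb²(3a+b)/L³ = (-16)·(24/5)²·(3·(16/5)+(24/5))/8³ = -1296/125 kN
  M_A = Pab²/L² = (-16)·(16/5)·(24/5)²/8² = -2304/125 kN·m
  R_B = Pa²(a+3b)/L³ = (-16)·(16/5)²·((16/5)+3·(24/5))/8³ = -704/125 kN
  M_B = -Pa²b/L² = -(-16)·(16/5)²·(24/5)/8² = 1536/125 kN·m
Load 4 — triangular load w₀=-5 kN/m (0→w₀ over full span):
  R_A = 3w₀L/20 = 3·(-5)·8/20 = -6 kN
  M_A = w₀L²/30 = (-5)·8²/30 = -32/3 kN·m
  R_B = 7w₀L/20 = 7·(-5)·8/20 = -14 kN
  M_B = -w₀L²/20 = -(-5)·8²/20 = 16 kN·m
Superposition: R_A = -66097/4000 kN, M_A = -85421/3000 kN·m, R_B = -17903/4000 kN, M_B = 11413/1000 kN·m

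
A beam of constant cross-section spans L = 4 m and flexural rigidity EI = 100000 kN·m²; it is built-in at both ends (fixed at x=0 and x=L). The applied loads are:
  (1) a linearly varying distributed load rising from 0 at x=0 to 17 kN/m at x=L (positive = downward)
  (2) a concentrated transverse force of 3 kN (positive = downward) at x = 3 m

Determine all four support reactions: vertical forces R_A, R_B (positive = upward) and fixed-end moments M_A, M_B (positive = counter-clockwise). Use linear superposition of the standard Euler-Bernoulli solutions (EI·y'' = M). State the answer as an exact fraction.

R_A = 1707/160 kN, M_A = 2311/240 kN·m, R_B = 4213/160 kN, M_B = -1223/80 kN·m

Load 1 — triangular load w₀=17 kN/m (0→w₀ over full span):
  R_A = 3w₀L/20 = 3·17·4/20 = 51/5 kN
  M_A = w₀L²/30 = 17·4²/30 = 136/15 kN·m
  R_B = 7w₀L/20 = 7·17·4/20 = 119/5 kN
  M_B = -w₀L²/20 = -17·4²/20 = -68/5 kN·m
Load 2 — point force P=3 kN at a=3 m (b=L-a=1):
  R_A = Pb²(3a+b)/L³ = 3·1²·(3·3+1)/4³ = 15/32 kN
  M_A = Pab²/L² = 3·3·1²/4² = 9/16 kN·m
  R_B = Pa²(a+3b)/L³ = 3·3²·(3+3·1)/4³ = 81/32 kN
  M_B = -Pa²b/L² = -3·3²·1/4² = -27/16 kN·m
Superposition: R_A = 1707/160 kN, M_A = 2311/240 kN·m, R_B = 4213/160 kN, M_B = -1223/80 kN·m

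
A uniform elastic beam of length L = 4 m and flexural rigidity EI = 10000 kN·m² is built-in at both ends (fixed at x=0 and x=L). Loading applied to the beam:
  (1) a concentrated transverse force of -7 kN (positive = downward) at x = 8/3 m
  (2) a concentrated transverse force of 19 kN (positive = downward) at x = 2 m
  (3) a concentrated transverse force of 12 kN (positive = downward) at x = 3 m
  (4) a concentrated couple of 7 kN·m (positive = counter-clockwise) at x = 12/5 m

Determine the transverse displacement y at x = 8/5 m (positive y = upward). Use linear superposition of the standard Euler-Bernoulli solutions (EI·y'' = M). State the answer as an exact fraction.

Load 1 — point force P=-7 kN at a=8/3 m (b=L-a=4/3):
  y_1 = -Pb²x²(3aL-(3a+b)x)/(6L³EI)  [x≤a] = -(-7)·(4/3)²·(8/5)²·(3·(8/3)·4-(3·(8/3)+(4/3))·(8/5))/(6·4³·10000) = 896/6328125 m
Load 2 — point force P=19 kN at a=2 m (b=L-a=2):
  y_2 = -Pb²x²(3aL-(3a+b)x)/(6L³EI)  [x≤a] = -19·2²·(8/5)²·(3·2·4-(3·2+2)·(8/5))/(6·4³·10000) = -133/234375 m
Load 3 — point force P=12 kN at a=3 m (b=L-a=1):
  y_3 = -Pb²x²(3aL-(3a+b)x)/(6L³EI)  [x≤a] = -12·1²·(8/5)²·(3·3·4-(3·3+1)·(8/5))/(6·4³·10000) = -1/6250 m
Load 4 — applied couple M₀=7 kN·m at a=12/5 m (b=L-a=8/5):
  y_4 = (R_Ax³/6 - M_Ax²/2)/EI  [x≤a] with R_A=63/25, M_A=56/25 = ((63/25)·(8/5)³/6 - (56/25)·(8/5)²/2)/10000 = -224/1953125 m
Superposition: y = Σ y_i = -221663/316406250 m ≈ -0.000701 m

y(8/5) = -221663/316406250 m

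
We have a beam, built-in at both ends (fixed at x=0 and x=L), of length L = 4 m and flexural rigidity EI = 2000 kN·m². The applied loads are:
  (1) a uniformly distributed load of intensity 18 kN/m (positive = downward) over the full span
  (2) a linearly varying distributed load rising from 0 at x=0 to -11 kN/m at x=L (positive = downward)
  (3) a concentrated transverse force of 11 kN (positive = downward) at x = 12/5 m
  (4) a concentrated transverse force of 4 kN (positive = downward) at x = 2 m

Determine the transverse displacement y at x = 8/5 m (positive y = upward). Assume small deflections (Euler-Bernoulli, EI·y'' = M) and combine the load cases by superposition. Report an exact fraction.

Load 1 — uniform load w=18 kN/m over full span:
  y_1 = -wx²(L-x)²/(24EI) = -18·(8/5)²·(4-(8/5))²/(24·2000) = -432/78125 m
Load 2 — triangular load w₀=-11 kN/m (0→w₀ over full span):
  y_2 = -w₀x²(L-x)²(x+2L)/(120LEI) = -(-11)·(8/5)²·(4-(8/5))²·((8/5)+2·4)/(120·4·2000) = 3168/1953125 m
Load 3 — point force P=11 kN at a=12/5 m (b=L-a=8/5):
  y_3 = -Pb²x²(3aL-(3a+b)x)/(6L³EI)  [x≤a] = -11·(8/5)²·(8/5)²·(3·(12/5)·4-(3·(12/5)+(8/5))·(8/5))/(6·4³·2000) = -8096/5859375 m
Load 4 — point force P=4 kN at a=2 m (b=L-a=2):
  y_4 = -Pb²x²(3aL-(3a+b)x)/(6L³EI)  [x≤a] = -4·2²·(8/5)²·(3·2·4-(3·2+2)·(8/5))/(6·4³·2000) = -28/46875 m
Superposition: y = Σ y_i = -34492/5859375 m ≈ -0.005887 m

y(8/5) = -34492/5859375 m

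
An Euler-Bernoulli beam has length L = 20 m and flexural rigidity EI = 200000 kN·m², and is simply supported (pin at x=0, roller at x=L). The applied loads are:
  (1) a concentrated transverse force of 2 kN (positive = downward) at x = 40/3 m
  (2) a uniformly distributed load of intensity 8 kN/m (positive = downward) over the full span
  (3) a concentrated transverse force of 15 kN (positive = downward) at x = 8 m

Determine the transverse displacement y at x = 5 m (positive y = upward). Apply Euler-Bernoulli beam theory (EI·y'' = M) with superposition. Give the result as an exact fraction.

y(5) = -446833/6480000 m

Load 1 — point force P=2 kN at a=40/3 m (b=L-a=20/3):
  y_1 = -Pbx(L²-b²-x²)/(6LEI)  [x≤a] = -2·(20/3)·5·(20²-(20/3)²-5²)/(6·20·200000) = -119/129600 m
Load 2 — uniform load w=8 kN/m over full span:
  y_2 = -wx(L³-2Lx²+x³)/(24EI) = -8·5·(20³-2·20·5²+5³)/(24·200000) = -19/320 m
Load 3 — point force P=15 kN at a=8 m (b=L-a=12):
  y_3 = -Pbx(L²-b²-x²)/(6LEI)  [x≤a] = -15·12·5·(20²-12²-5²)/(6·20·200000) = -693/80000 m
Superposition: y = Σ y_i = -446833/6480000 m ≈ -0.068956 m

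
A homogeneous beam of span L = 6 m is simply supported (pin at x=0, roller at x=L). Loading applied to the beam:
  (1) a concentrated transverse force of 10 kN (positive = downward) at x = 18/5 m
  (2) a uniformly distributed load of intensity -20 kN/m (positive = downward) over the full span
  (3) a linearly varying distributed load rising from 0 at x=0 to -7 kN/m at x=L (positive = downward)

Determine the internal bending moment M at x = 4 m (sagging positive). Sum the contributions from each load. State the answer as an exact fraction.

Load 1 — point force P=10 kN at a=18/5 m (b=L-a=12/5):
  M_1 = Pa(L-x)/L  [x>a] = 10·(18/5)·(6-4)/6 = 12 kN·m
Load 2 — uniform load w=-20 kN/m over full span:
  M_2 = wx(L-x)/2 = (-20)·4·(6-4)/2 = -80 kN·m
Load 3 — triangular load w₀=-7 kN/m (0→w₀ over full span):
  M_3 = w₀Lx/6 - w₀x³/(6L) = (-7)·6·4/6 - (-7)·4³/(6·6) = -140/9 kN·m
Superposition: M = Σ M_i = -752/9 kN·m ≈ -83.555556 kN·m

M(4) = -752/9 kN·m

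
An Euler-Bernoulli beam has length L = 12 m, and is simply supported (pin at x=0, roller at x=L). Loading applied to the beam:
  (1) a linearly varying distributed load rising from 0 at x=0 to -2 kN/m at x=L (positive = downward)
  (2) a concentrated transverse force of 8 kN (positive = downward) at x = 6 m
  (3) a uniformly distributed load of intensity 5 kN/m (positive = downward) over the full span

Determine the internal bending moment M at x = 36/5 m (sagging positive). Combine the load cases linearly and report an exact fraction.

M(36/5) = 10896/125 kN·m

Load 1 — triangular load w₀=-2 kN/m (0→w₀ over full span):
  M_1 = w₀Lx/6 - w₀x³/(6L) = (-2)·12·(36/5)/6 - (-2)·(36/5)³/(6·12) = -2304/125 kN·m
Load 2 — point force P=8 kN at a=6 m (b=L-a=6):
  M_2 = Pa(L-x)/L  [x>a] = 8·6·(12-(36/5))/12 = 96/5 kN·m
Load 3 — uniform load w=5 kN/m over full span:
  M_3 = wx(L-x)/2 = 5·(36/5)·(12-(36/5))/2 = 432/5 kN·m
Superposition: M = Σ M_i = 10896/125 kN·m ≈ 87.168000 kN·m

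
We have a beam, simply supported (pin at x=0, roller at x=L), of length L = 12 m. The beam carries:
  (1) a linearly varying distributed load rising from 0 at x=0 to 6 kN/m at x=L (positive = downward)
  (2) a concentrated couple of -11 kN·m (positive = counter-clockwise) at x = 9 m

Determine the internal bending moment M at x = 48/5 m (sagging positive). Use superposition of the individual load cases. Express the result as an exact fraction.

Load 1 — triangular load w₀=6 kN/m (0→w₀ over full span):
  M_1 = w₀Lx/6 - w₀x³/(6L) = 6·12·(48/5)/6 - 6·(48/5)³/(6·12) = 5184/125 kN·m
Load 2 — applied couple M₀=-11 kN·m at a=9 m (b=L-a=3):
  M_2 = M₀x/L - M₀  [x>a] = (-11)·(48/5)/12 - (-11) = 11/5 kN·m
Superposition: M = Σ M_i = 5459/125 kN·m ≈ 43.672000 kN·m

M(48/5) = 5459/125 kN·m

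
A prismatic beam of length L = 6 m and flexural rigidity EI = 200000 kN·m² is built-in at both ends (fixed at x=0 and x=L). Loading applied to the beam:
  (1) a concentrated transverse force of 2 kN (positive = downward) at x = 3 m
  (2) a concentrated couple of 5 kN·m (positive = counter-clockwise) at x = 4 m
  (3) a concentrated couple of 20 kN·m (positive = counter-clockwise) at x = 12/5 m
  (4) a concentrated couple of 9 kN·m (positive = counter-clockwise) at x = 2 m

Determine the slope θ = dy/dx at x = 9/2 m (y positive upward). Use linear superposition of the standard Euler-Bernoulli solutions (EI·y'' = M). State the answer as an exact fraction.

θ(9/2) = -163/8000000 rad

Load 1 — point force P=2 kN at a=3 m (b=L-a=3):
  θ_1 = Pa²(L-x)(2bL-(3b+a)(L-x))/(2L³EI)  [x>a] = 2·3²·(6-(9/2))·(2·3·6-(3·3+3)·(6-(9/2)))/(2·6³·200000) = 9/1600000 rad
Load 2 — applied couple M₀=5 kN·m at a=4 m (b=L-a=2):
  θ_2 = (R_Ax²/2 - M_Ax - M₀(x-a))/EI  [x>a] with R_A=10/9, M_A=5/3 = ((10/9)·(9/2)²/2 - (5/3)·(9/2) - 5·((9/2)-4))/200000 = 1/160000 rad
Load 3 — applied couple M₀=20 kN·m at a=12/5 m (b=L-a=18/5):
  θ_3 = (R_Ax²/2 - M_Ax - M₀(x-a))/EI  [x>a] with R_A=24/5, M_A=12/5 = ((24/5)·(9/2)²/2 - (12/5)·(9/2) - 20·((9/2)-(12/5)))/200000 = -21/1000000 rad
Load 4 — applied couple M₀=9 kN·m at a=2 m (b=L-a=4):
  θ_4 = (R_Ax²/2 - M_Ax - M₀(x-a))/EI  [x>a] with R_A=2, M_A=0 = (2·(9/2)²/2 - 0·(9/2) - 9·((9/2)-2))/200000 = -9/800000 rad
Superposition: θ = Σ θ_i = -163/8000000 rad ≈ -0.000020 rad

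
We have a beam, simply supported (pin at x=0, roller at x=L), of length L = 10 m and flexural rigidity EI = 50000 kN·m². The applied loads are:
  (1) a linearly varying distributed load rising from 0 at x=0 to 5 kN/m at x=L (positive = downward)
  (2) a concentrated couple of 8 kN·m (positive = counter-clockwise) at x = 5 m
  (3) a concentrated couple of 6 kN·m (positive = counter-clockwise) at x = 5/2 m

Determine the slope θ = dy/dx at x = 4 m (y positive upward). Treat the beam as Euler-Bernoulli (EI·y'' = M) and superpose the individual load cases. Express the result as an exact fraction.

Load 1 — triangular load w₀=5 kN/m (0→w₀ over full span):
  θ_1 = -w₀(7L⁴-30L²x²+15x⁴)/(360LEI) = -5·(7·10⁴-30·10²·4²+15·4⁴)/(360·10·50000) = -323/450000 rad
Load 2 — applied couple M₀=8 kN·m at a=5 m (b=L-a=5):
  θ_2 = (M₀x²/(2L)+C₁)/EI  [x≤a] with C₁=M₀(3b²-L²)/(6L)=-10/3 = (8·4²/(2·10)+(-10/3))/50000 = 23/375000 rad
Load 3 — applied couple M₀=6 kN·m at a=5/2 m (b=L-a=15/2):
  θ_3 = (M₀x²/(2L)-M₀(x-a)+C₁)/EI  [x>a] with C₁=M₀(3b²-L²)/(6L)=55/8 = (6·4²/(2·10)-6·(4-(5/2))+(55/8))/50000 = 107/2000000 rad
Superposition: θ = Σ θ_i = -10853/18000000 rad ≈ -0.000603 rad

θ(4) = -10853/18000000 rad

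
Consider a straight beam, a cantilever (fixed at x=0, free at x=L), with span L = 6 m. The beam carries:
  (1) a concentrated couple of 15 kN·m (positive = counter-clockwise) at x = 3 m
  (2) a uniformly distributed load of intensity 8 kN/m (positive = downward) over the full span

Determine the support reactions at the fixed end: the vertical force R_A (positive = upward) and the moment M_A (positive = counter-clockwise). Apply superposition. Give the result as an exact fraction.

R_A = 48 kN, M_A = 129 kN·m

Load 1 — applied couple M₀=15 kN·m at a=3 m (b=L-a=3):
  R_A = 0 kN
  M_A = -M₀ = -15 kN·m
Load 2 — uniform load w=8 kN/m over full span:
  R_A = wL = 8·6 = 48 kN
  M_A = wL²/2 = 8·6²/2 = 144 kN·m
Superposition: R_A = 48 kN, M_A = 129 kN·m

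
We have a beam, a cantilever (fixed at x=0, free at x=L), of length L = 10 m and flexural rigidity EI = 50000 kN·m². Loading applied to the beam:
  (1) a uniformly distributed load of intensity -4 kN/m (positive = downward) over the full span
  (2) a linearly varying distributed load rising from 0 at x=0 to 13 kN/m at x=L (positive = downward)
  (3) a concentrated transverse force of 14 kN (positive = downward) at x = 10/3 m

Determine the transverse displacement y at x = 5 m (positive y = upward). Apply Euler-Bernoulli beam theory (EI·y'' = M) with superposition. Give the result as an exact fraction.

y(5) = -27247/518400 m

Load 1 — uniform load w=-4 kN/m over full span:
  y_1 = -wx²(x²-4Lx+6L²)/(24EI) = -(-4)·5²·(5²-4·10·5+6·10²)/(24·50000) = 17/480 m
Load 2 — triangular load w₀=13 kN/m (0→w₀ over full span):
  y_2 = (w₀Lx³/12-w₀L²x²/6-w₀x⁵/(120L))/EI = (13·10·5³/12-13·10²·5²/6-13·5⁵/(120·10))/50000 = -1573/19200 m
Load 3 — point force P=14 kN at a=10/3 m (b=L-a=20/3):
  y_3 = -Pa²(3x-a)/(6EI)  [x>a] = -14·(10/3)²·(3·5-(10/3))/(6·50000) = -49/8100 m
Superposition: y = Σ y_i = -27247/518400 m ≈ -0.052560 m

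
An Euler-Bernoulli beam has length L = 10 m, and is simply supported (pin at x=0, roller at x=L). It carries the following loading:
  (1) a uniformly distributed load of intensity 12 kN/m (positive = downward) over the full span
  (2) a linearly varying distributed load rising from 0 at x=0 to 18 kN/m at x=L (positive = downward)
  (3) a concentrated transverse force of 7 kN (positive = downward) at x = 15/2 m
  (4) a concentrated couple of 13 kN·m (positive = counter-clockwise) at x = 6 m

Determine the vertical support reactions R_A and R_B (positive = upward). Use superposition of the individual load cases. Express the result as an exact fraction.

Load 1 — uniform load w=12 kN/m over full span:
  R_A = wL/2 = 12·10/2 = 60 kN
  R_B = wL/2 = 12·10/2 = 60 kN
Load 2 — triangular load w₀=18 kN/m (0→w₀ over full span):
  R_A = w₀L/6 = 18·10/6 = 30 kN
  R_B = w₀L/3 = 18·10/3 = 60 kN
Load 3 — point force P=7 kN at a=15/2 m (b=L-a=5/2):
  R_A = Pb/L = 7·(5/2)/10 = 7/4 kN
  R_B = Pa/L = 7·(15/2)/10 = 21/4 kN
Load 4 — applied couple M₀=13 kN·m at a=6 m (b=L-a=4):
  R_A = M₀/L = 13/10 kN
  R_B = -M₀/L = -13/10 kN
Superposition: R_A = 1861/20 kN, R_B = 2479/20 kN

R_A = 1861/20 kN, R_B = 2479/20 kN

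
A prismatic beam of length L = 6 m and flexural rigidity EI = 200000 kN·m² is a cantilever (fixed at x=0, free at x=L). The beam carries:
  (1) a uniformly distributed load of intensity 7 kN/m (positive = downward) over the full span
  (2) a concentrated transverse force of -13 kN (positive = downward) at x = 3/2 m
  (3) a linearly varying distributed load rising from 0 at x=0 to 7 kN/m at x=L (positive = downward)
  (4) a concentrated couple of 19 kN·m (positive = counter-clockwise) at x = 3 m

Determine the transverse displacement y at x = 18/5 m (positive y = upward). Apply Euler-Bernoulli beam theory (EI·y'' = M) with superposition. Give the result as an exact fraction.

Load 1 — uniform load w=7 kN/m over full span:
  y_1 = -wx²(x²-4Lx+6L²)/(24EI) = -7·(18/5)²·((18/5)²-4·6·(18/5)+6·6²)/(24·200000) = -168399/62500000 m
Load 2 — point force P=-13 kN at a=3/2 m (b=L-a=9/2):
  y_2 = -Pa²(3x-a)/(6EI)  [x>a] = -(-13)·(3/2)²·(3·(18/5)-(3/2))/(6·200000) = 3627/16000000 m
Load 3 — triangular load w₀=7 kN/m (0→w₀ over full span):
  y_3 = (w₀Lx³/12-w₀L²x²/6-w₀x⁵/(120L))/EI = (7·6·(18/5)³/12-7·6²·(18/5)²/6-7·(18/5)⁵/(120·6))/200000 = -3022677/1562500000 m
Load 4 — applied couple M₀=19 kN·m at a=3 m (b=L-a=3):
  y_4 = M₀a(2x-a)/(2EI)  [x>a] = 19·3·(2·(18/5)-3)/(2·200000) = 1197/2000000 m
Superposition: y = Σ y_i = -190185489/50000000000 m ≈ -0.003804 m

y(18/5) = -190185489/50000000000 m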